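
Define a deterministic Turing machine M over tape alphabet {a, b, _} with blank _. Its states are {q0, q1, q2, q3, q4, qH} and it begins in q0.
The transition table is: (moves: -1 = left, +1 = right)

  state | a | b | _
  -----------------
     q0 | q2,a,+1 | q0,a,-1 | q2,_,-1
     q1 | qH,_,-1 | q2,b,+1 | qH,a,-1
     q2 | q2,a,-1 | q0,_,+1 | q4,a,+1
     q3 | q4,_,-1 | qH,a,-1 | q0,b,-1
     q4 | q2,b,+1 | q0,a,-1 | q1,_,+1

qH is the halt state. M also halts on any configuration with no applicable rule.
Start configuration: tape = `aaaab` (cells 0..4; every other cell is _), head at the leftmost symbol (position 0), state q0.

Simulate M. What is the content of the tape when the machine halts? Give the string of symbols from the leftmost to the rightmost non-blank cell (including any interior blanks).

aaa_aa_a

state=q0 head=0 tape=_[a]aaab__   (q0,a)→(q2,a,+1)
state=q2 head=1 tape=_a[a]aab__   (q2,a)→(q2,a,-1)
state=q2 head=0 tape=_[a]aaab__   (q2,a)→(q2,a,-1)
state=q2 head=-1 tape=[_]aaaab__   (q2,_)→(q4,a,+1)
state=q4 head=0 tape=a[a]aaab__   (q4,a)→(q2,b,+1)
state=q2 head=1 tape=ab[a]aab__   (q2,a)→(q2,a,-1)
state=q2 head=0 tape=a[b]aaab__   (q2,b)→(q0,_,+1)
state=q0 head=1 tape=a_[a]aab__   (q0,a)→(q2,a,+1)
state=q2 head=2 tape=a_a[a]ab__   (q2,a)→(q2,a,-1)
state=q2 head=1 tape=a_[a]aab__   (q2,a)→(q2,a,-1)
state=q2 head=0 tape=a[_]aaab__   (q2,_)→(q4,a,+1)
state=q4 head=1 tape=aa[a]aab__   (q4,a)→(q2,b,+1)
state=q2 head=2 tape=aab[a]ab__   (q2,a)→(q2,a,-1)
state=q2 head=1 tape=aa[b]aab__   (q2,b)→(q0,_,+1)
state=q0 head=2 tape=aa_[a]ab__   (q0,a)→(q2,a,+1)
state=q2 head=3 tape=aa_a[a]b__   (q2,a)→(q2,a,-1)
state=q2 head=2 tape=aa_[a]ab__   (q2,a)→(q2,a,-1)
state=q2 head=1 tape=aa[_]aab__   (q2,_)→(q4,a,+1)
state=q4 head=2 tape=aaa[a]ab__   (q4,a)→(q2,b,+1)
state=q2 head=3 tape=aaab[a]b__   (q2,a)→(q2,a,-1)
state=q2 head=2 tape=aaa[b]ab__   (q2,b)→(q0,_,+1)
state=q0 head=3 tape=aaa_[a]b__   (q0,a)→(q2,a,+1)
state=q2 head=4 tape=aaa_a[b]__   (q2,b)→(q0,_,+1)
state=q0 head=5 tape=aaa_a_[_]_   (q0,_)→(q2,_,-1)
state=q2 head=4 tape=aaa_a[_]__   (q2,_)→(q4,a,+1)
state=q4 head=5 tape=aaa_aa[_]_   (q4,_)→(q1,_,+1)
state=q1 head=6 tape=aaa_aa_[_]   (q1,_)→(qH,a,-1)
state=qH head=5 tape=aaa_aa[_]a
The non-blank tape span at halt is aaa_aa_a.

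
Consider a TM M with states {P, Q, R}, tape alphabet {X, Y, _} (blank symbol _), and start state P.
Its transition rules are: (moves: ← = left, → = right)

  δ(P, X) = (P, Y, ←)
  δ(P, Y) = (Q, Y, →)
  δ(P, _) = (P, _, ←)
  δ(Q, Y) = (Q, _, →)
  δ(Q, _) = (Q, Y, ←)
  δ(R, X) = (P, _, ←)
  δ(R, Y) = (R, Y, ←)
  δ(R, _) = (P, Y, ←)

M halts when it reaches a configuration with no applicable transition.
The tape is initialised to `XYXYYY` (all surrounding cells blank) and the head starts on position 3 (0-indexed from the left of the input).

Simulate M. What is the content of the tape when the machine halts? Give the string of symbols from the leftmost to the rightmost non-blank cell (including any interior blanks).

XYXYYYYY

P | XYX[Y]YY__   read Y → write Y, move →, go to Q
Q | XYXY[Y]Y__   read Y → write _, move →, go to Q
Q | XYXY_[Y]__   read Y → write _, move →, go to Q
Q | XYXY__[_]_   read _ → write Y, move ←, go to Q
Q | XYXY_[_]Y_   read _ → write Y, move ←, go to Q
Q | XYXY[_]YY_   read _ → write Y, move ←, go to Q
Q | XYX[Y]YYY_   read Y → write _, move →, go to Q
Q | XYX_[Y]YY_   read Y → write _, move →, go to Q
Q | XYX__[Y]Y_   read Y → write _, move →, go to Q
Q | XYX___[Y]_   read Y → write _, move →, go to Q
Q | XYX____[_]   read _ → write Y, move ←, go to Q
Q | XYX___[_]Y   read _ → write Y, move ←, go to Q
Q | XYX__[_]YY   read _ → write Y, move ←, go to Q
Q | XYX_[_]YYY   read _ → write Y, move ←, go to Q
Q | XYX[_]YYYY   read _ → write Y, move ←, go to Q
Q | XY[X]YYYYY
The non-blank tape span at halt is XYXYYYYY.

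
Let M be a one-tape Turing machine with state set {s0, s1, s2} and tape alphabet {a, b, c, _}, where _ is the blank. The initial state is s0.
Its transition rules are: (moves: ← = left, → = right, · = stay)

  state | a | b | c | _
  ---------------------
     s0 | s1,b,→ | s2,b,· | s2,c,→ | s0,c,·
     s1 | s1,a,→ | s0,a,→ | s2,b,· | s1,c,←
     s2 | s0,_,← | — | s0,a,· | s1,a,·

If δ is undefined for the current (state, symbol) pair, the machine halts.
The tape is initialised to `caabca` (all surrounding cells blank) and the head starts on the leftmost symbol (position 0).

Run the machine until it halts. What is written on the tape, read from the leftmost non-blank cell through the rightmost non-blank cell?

caaacab

state=s0 head=0 tape=[c]aabca_   (s0,c)→(s2,c,→)
state=s2 head=1 tape=c[a]abca_   (s2,a)→(s0,_,←)
state=s0 head=0 tape=[c]_abca_   (s0,c)→(s2,c,→)
state=s2 head=1 tape=c[_]abca_   (s2,_)→(s1,a,·)
state=s1 head=1 tape=c[a]abca_   (s1,a)→(s1,a,→)
state=s1 head=2 tape=ca[a]bca_   (s1,a)→(s1,a,→)
state=s1 head=3 tape=caa[b]ca_   (s1,b)→(s0,a,→)
state=s0 head=4 tape=caaa[c]a_   (s0,c)→(s2,c,→)
state=s2 head=5 tape=caaac[a]_   (s2,a)→(s0,_,←)
state=s0 head=4 tape=caaa[c]__   (s0,c)→(s2,c,→)
state=s2 head=5 tape=caaac[_]_   (s2,_)→(s1,a,·)
state=s1 head=5 tape=caaac[a]_   (s1,a)→(s1,a,→)
state=s1 head=6 tape=caaaca[_]   (s1,_)→(s1,c,←)
state=s1 head=5 tape=caaac[a]c   (s1,a)→(s1,a,→)
state=s1 head=6 tape=caaaca[c]   (s1,c)→(s2,b,·)
state=s2 head=6 tape=caaaca[b]
The non-blank tape span at halt is caaacab.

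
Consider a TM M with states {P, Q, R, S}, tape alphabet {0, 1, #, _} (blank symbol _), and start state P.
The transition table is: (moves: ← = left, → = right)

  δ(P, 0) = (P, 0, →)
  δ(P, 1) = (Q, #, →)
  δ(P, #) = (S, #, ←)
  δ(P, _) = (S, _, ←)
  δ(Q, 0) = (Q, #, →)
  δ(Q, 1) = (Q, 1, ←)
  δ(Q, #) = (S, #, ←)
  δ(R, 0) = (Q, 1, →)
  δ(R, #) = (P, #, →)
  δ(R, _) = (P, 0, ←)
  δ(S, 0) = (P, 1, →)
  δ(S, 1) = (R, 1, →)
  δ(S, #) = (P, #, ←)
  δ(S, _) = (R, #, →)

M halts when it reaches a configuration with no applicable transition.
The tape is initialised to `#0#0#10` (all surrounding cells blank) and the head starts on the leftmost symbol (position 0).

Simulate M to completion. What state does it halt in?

P | _[#]0#0#10_   read # → write #, move ←, go to S
S | [_]#0#0#10_   read _ → write #, move →, go to R
R | #[#]0#0#10_   read # → write #, move →, go to P
P | ##[0]#0#10_   read 0 → write 0, move →, go to P
P | ##0[#]0#10_   read # → write #, move ←, go to S
S | ##[0]#0#10_   read 0 → write 1, move →, go to P
P | ##1[#]0#10_   read # → write #, move ←, go to S
S | ##[1]#0#10_   read 1 → write 1, move →, go to R
R | ##1[#]0#10_   read # → write #, move →, go to P
P | ##1#[0]#10_   read 0 → write 0, move →, go to P
P | ##1#0[#]10_   read # → write #, move ←, go to S
S | ##1#[0]#10_   read 0 → write 1, move →, go to P
P | ##1#1[#]10_   read # → write #, move ←, go to S
S | ##1#[1]#10_   read 1 → write 1, move →, go to R
R | ##1#1[#]10_   read # → write #, move →, go to P
P | ##1#1#[1]0_   read 1 → write #, move →, go to Q
Q | ##1#1##[0]_   read 0 → write #, move →, go to Q
Q | ##1#1###[_]
No transition is defined for (Q, _); M halts in state Q.

Q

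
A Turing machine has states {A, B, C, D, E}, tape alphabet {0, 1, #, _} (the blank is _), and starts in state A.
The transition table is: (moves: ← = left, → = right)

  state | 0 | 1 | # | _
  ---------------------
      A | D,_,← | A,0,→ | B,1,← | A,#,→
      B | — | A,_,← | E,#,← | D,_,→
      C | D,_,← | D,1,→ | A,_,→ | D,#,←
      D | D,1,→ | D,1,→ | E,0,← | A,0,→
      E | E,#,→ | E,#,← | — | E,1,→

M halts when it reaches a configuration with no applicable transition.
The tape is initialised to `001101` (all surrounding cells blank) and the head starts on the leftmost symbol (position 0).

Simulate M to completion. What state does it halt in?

E

state=A head=0 tape=_[0]01101   (A,0)→(D,_,←)
state=D head=-1 tape=[_]_01101   (D,_)→(A,0,→)
state=A head=0 tape=0[_]01101   (A,_)→(A,#,→)
state=A head=1 tape=0#[0]1101   (A,0)→(D,_,←)
state=D head=0 tape=0[#]_1101   (D,#)→(E,0,←)
state=E head=-1 tape=[0]0_1101   (E,0)→(E,#,→)
state=E head=0 tape=#[0]_1101   (E,0)→(E,#,→)
state=E head=1 tape=##[_]1101   (E,_)→(E,1,→)
state=E head=2 tape=##1[1]101   (E,1)→(E,#,←)
state=E head=1 tape=##[1]#101   (E,1)→(E,#,←)
state=E head=0 tape=#[#]##101
No transition is defined for (E, #); M halts in state E.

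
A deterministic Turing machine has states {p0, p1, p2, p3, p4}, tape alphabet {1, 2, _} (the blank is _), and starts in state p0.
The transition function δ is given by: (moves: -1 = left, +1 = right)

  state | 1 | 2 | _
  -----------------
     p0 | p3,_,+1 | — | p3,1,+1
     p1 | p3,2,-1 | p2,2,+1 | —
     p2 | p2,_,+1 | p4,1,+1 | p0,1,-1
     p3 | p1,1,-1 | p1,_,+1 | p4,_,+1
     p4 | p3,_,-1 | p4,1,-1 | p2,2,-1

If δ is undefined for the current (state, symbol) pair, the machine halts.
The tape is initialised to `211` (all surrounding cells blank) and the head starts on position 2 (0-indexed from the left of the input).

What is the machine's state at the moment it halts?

p0 | 21[1]__   read 1 → write _, move +1, go to p3
p3 | 21_[_]_   read _ → write _, move +1, go to p4
p4 | 21__[_]   read _ → write 2, move -1, go to p2
p2 | 21_[_]2   read _ → write 1, move -1, go to p0
p0 | 21[_]12   read _ → write 1, move +1, go to p3
p3 | 211[1]2   read 1 → write 1, move -1, go to p1
p1 | 21[1]12   read 1 → write 2, move -1, go to p3
p3 | 2[1]212   read 1 → write 1, move -1, go to p1
p1 | [2]1212   read 2 → write 2, move +1, go to p2
p2 | 2[1]212   read 1 → write _, move +1, go to p2
p2 | 2_[2]12   read 2 → write 1, move +1, go to p4
p4 | 2_1[1]2   read 1 → write _, move -1, go to p3
p3 | 2_[1]_2   read 1 → write 1, move -1, go to p1
p1 | 2[_]1_2
No transition is defined for (p1, _); M halts in state p1.

p1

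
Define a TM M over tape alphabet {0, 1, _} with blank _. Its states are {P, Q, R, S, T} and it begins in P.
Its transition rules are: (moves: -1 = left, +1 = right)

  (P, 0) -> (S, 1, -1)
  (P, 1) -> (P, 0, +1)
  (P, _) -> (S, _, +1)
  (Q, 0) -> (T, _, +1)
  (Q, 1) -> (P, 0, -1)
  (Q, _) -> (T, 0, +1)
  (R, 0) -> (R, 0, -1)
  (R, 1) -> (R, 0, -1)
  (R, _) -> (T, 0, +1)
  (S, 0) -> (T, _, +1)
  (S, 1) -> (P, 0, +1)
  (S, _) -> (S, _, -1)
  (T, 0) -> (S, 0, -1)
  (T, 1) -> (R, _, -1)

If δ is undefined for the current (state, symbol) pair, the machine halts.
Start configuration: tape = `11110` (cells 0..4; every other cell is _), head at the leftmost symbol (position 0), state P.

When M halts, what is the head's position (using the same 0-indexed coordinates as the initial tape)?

state=P head=0 tape=[1]1110   (P,1)→(P,0,+1)
state=P head=1 tape=0[1]110   (P,1)→(P,0,+1)
state=P head=2 tape=00[1]10   (P,1)→(P,0,+1)
state=P head=3 tape=000[1]0   (P,1)→(P,0,+1)
state=P head=4 tape=0000[0]   (P,0)→(S,1,-1)
state=S head=3 tape=000[0]1   (S,0)→(T,_,+1)
state=T head=4 tape=000_[1]   (T,1)→(R,_,-1)
state=R head=3 tape=000[_]_   (R,_)→(T,0,+1)
state=T head=4 tape=0000[_]
At halt the head is at cell 4.

4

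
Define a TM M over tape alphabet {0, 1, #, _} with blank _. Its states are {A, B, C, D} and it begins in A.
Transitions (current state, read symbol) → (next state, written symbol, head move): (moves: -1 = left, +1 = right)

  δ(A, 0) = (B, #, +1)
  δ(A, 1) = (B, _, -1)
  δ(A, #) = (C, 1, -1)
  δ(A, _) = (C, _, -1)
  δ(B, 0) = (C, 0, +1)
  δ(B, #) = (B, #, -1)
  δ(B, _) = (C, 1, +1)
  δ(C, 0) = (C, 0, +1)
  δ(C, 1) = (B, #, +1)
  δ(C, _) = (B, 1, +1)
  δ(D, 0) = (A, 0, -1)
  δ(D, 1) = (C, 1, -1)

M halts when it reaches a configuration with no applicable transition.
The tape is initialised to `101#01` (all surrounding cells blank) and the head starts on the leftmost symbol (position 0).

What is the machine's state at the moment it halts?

A | _[1]01#01   read 1 → write _, move -1, go to B
B | [_]_01#01   read _ → write 1, move +1, go to C
C | 1[_]01#01   read _ → write 1, move +1, go to B
B | 11[0]1#01   read 0 → write 0, move +1, go to C
C | 110[1]#01   read 1 → write #, move +1, go to B
B | 110#[#]01   read # → write #, move -1, go to B
B | 110[#]#01   read # → write #, move -1, go to B
B | 11[0]##01   read 0 → write 0, move +1, go to C
C | 110[#]#01
No transition is defined for (C, #); M halts in state C.

C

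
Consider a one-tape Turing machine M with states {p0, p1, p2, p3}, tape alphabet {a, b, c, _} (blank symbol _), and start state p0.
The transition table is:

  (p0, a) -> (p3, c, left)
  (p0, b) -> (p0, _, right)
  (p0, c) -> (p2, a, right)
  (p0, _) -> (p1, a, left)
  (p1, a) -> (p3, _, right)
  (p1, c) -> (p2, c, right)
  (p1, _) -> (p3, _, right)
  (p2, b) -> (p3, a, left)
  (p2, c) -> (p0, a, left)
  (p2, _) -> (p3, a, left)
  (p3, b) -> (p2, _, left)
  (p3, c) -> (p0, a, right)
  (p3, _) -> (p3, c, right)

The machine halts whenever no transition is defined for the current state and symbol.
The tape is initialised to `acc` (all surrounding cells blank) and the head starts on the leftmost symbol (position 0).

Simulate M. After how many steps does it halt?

state=p0 head=0 tape=_[a]cc   (p0,a)→(p3,c,left)
state=p3 head=-1 tape=[_]ccc   (p3,_)→(p3,c,right)
state=p3 head=0 tape=c[c]cc   (p3,c)→(p0,a,right)
state=p0 head=1 tape=ca[c]c   (p0,c)→(p2,a,right)
state=p2 head=2 tape=caa[c]   (p2,c)→(p0,a,left)
state=p0 head=1 tape=ca[a]a   (p0,a)→(p3,c,left)
state=p3 head=0 tape=c[a]ca
M halts after 6 transitions.

6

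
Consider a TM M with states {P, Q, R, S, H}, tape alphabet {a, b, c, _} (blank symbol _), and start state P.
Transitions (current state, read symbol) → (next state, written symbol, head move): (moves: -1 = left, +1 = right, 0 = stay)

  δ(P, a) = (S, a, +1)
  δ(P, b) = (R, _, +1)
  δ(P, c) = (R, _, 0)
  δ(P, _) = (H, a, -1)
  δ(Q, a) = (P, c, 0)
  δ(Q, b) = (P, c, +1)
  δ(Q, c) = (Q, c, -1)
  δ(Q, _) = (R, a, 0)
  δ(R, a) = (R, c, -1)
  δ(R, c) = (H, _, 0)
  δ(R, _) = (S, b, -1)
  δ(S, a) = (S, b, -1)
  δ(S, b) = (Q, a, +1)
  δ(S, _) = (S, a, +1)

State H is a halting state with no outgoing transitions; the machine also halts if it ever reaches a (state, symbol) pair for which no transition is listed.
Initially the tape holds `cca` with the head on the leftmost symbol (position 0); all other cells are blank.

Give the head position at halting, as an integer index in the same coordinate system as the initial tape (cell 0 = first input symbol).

0

state=P head=0 tape=__[c]ca   (P,c)→(R,_,0)
state=R head=0 tape=__[_]ca   (R,_)→(S,b,-1)
state=S head=-1 tape=_[_]bca   (S,_)→(S,a,+1)
state=S head=0 tape=_a[b]ca   (S,b)→(Q,a,+1)
state=Q head=1 tape=_aa[c]a   (Q,c)→(Q,c,-1)
state=Q head=0 tape=_a[a]ca   (Q,a)→(P,c,0)
state=P head=0 tape=_a[c]ca   (P,c)→(R,_,0)
state=R head=0 tape=_a[_]ca   (R,_)→(S,b,-1)
state=S head=-1 tape=_[a]bca   (S,a)→(S,b,-1)
state=S head=-2 tape=[_]bbca   (S,_)→(S,a,+1)
state=S head=-1 tape=a[b]bca   (S,b)→(Q,a,+1)
state=Q head=0 tape=aa[b]ca   (Q,b)→(P,c,+1)
state=P head=1 tape=aac[c]a   (P,c)→(R,_,0)
state=R head=1 tape=aac[_]a   (R,_)→(S,b,-1)
state=S head=0 tape=aa[c]ba
At halt the head is at cell 0.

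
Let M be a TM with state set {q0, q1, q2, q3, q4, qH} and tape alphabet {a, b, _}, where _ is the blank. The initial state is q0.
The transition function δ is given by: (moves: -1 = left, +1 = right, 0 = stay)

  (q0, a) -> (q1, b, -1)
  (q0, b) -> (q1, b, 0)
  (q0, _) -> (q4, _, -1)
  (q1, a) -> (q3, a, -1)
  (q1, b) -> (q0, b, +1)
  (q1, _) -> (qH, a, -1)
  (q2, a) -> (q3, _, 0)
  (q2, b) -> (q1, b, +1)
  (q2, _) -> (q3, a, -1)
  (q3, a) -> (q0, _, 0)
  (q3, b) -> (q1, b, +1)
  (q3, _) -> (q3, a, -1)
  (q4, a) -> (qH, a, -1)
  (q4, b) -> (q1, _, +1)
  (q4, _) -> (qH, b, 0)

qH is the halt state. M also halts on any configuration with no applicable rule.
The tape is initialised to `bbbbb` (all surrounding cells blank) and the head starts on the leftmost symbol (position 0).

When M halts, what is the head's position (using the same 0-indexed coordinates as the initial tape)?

q0 | [b]bbbb_   read b → write b, move 0, go to q1
q1 | [b]bbbb_   read b → write b, move +1, go to q0
q0 | b[b]bbb_   read b → write b, move 0, go to q1
q1 | b[b]bbb_   read b → write b, move +1, go to q0
q0 | bb[b]bb_   read b → write b, move 0, go to q1
q1 | bb[b]bb_   read b → write b, move +1, go to q0
q0 | bbb[b]b_   read b → write b, move 0, go to q1
q1 | bbb[b]b_   read b → write b, move +1, go to q0
q0 | bbbb[b]_   read b → write b, move 0, go to q1
q1 | bbbb[b]_   read b → write b, move +1, go to q0
q0 | bbbbb[_]   read _ → write _, move -1, go to q4
q4 | bbbb[b]_   read b → write _, move +1, go to q1
q1 | bbbb_[_]   read _ → write a, move -1, go to qH
qH | bbbb[_]a
At halt the head is at cell 4.

4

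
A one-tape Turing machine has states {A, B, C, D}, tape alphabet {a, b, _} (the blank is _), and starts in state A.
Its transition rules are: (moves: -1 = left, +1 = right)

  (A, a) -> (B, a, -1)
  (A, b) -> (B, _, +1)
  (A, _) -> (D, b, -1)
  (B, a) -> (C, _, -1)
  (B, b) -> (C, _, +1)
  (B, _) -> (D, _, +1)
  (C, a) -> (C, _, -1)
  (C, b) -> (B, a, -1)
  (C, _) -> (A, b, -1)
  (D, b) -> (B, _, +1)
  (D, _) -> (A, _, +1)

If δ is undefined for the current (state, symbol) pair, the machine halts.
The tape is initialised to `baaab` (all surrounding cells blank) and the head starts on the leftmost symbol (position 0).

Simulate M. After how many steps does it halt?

36

state=A head=0 tape=__[b]aaab   (A,b)→(B,_,+1)
state=B head=1 tape=___[a]aab   (B,a)→(C,_,-1)
state=C head=0 tape=__[_]_aab   (C,_)→(A,b,-1)
state=A head=-1 tape=_[_]b_aab   (A,_)→(D,b,-1)
state=D head=-2 tape=[_]bb_aab   (D,_)→(A,_,+1)
state=A head=-1 tape=_[b]b_aab   (A,b)→(B,_,+1)
state=B head=0 tape=__[b]_aab   (B,b)→(C,_,+1)
state=C head=1 tape=___[_]aab   (C,_)→(A,b,-1)
state=A head=0 tape=__[_]baab   (A,_)→(D,b,-1)
state=D head=-1 tape=_[_]bbaab   (D,_)→(A,_,+1)
state=A head=0 tape=__[b]baab   (A,b)→(B,_,+1)
state=B head=1 tape=___[b]aab   (B,b)→(C,_,+1)
state=C head=2 tape=____[a]ab   (C,a)→(C,_,-1)
state=C head=1 tape=___[_]_ab   (C,_)→(A,b,-1)
state=A head=0 tape=__[_]b_ab   (A,_)→(D,b,-1)
state=D head=-1 tape=_[_]bb_ab   (D,_)→(A,_,+1)
state=A head=0 tape=__[b]b_ab   (A,b)→(B,_,+1)
state=B head=1 tape=___[b]_ab   (B,b)→(C,_,+1)
state=C head=2 tape=____[_]ab   (C,_)→(A,b,-1)
state=A head=1 tape=___[_]bab   (A,_)→(D,b,-1)
state=D head=0 tape=__[_]bbab   (D,_)→(A,_,+1)
state=A head=1 tape=___[b]bab   (A,b)→(B,_,+1)
state=B head=2 tape=____[b]ab   (B,b)→(C,_,+1)
state=C head=3 tape=_____[a]b   (C,a)→(C,_,-1)
state=C head=2 tape=____[_]_b   (C,_)→(A,b,-1)
state=A head=1 tape=___[_]b_b   (A,_)→(D,b,-1)
state=D head=0 tape=__[_]bb_b   (D,_)→(A,_,+1)
state=A head=1 tape=___[b]b_b   (A,b)→(B,_,+1)
state=B head=2 tape=____[b]_b   (B,b)→(C,_,+1)
state=C head=3 tape=_____[_]b   (C,_)→(A,b,-1)
state=A head=2 tape=____[_]bb   (A,_)→(D,b,-1)
state=D head=1 tape=___[_]bbb   (D,_)→(A,_,+1)
state=A head=2 tape=____[b]bb   (A,b)→(B,_,+1)
state=B head=3 tape=_____[b]b   (B,b)→(C,_,+1)
state=C head=4 tape=______[b]   (C,b)→(B,a,-1)
state=B head=3 tape=_____[_]a   (B,_)→(D,_,+1)
state=D head=4 tape=______[a]
M halts after 36 transitions.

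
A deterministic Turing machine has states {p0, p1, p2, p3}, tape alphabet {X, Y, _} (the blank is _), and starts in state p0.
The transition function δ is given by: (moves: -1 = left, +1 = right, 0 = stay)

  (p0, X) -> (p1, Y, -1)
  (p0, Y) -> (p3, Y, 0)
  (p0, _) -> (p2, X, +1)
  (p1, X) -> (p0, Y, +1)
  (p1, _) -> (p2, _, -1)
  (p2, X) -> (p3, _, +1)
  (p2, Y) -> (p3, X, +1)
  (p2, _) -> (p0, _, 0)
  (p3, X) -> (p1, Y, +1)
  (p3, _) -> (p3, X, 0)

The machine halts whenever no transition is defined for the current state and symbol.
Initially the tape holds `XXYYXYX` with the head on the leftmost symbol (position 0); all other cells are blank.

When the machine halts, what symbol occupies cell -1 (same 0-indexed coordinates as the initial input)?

state=p0 head=0 tape=__[X]XYYXYX   (p0,X)→(p1,Y,-1)
state=p1 head=-1 tape=_[_]YXYYXYX   (p1,_)→(p2,_,-1)
state=p2 head=-2 tape=[_]_YXYYXYX   (p2,_)→(p0,_,0)
state=p0 head=-2 tape=[_]_YXYYXYX   (p0,_)→(p2,X,+1)
state=p2 head=-1 tape=X[_]YXYYXYX   (p2,_)→(p0,_,0)
state=p0 head=-1 tape=X[_]YXYYXYX   (p0,_)→(p2,X,+1)
state=p2 head=0 tape=XX[Y]XYYXYX   (p2,Y)→(p3,X,+1)
state=p3 head=1 tape=XXX[X]YYXYX   (p3,X)→(p1,Y,+1)
state=p1 head=2 tape=XXXY[Y]YXYX
Cell -1 holds X when M halts.

X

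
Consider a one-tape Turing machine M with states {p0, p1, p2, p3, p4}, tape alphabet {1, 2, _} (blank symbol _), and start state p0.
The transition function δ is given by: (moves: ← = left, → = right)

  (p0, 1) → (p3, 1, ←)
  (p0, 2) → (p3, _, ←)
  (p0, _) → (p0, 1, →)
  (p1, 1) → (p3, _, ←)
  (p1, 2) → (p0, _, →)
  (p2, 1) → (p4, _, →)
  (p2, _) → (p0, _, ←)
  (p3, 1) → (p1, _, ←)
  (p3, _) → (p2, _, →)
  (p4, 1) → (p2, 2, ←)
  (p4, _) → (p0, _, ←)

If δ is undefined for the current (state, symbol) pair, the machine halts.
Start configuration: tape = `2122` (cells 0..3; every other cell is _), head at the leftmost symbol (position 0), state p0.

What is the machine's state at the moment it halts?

p1

p0 | ___[2]122   read 2 → write _, move ←, go to p3
p3 | __[_]_122   read _ → write _, move →, go to p2
p2 | ___[_]122   read _ → write _, move ←, go to p0
p0 | __[_]_122   read _ → write 1, move →, go to p0
p0 | __1[_]122   read _ → write 1, move →, go to p0
p0 | __11[1]22   read 1 → write 1, move ←, go to p3
p3 | __1[1]122   read 1 → write _, move ←, go to p1
p1 | __[1]_122   read 1 → write _, move ←, go to p3
p3 | _[_]__122   read _ → write _, move →, go to p2
p2 | __[_]_122   read _ → write _, move ←, go to p0
p0 | _[_]__122   read _ → write 1, move →, go to p0
p0 | _1[_]_122   read _ → write 1, move →, go to p0
p0 | _11[_]122   read _ → write 1, move →, go to p0
p0 | _111[1]22   read 1 → write 1, move ←, go to p3
p3 | _11[1]122   read 1 → write _, move ←, go to p1
p1 | _1[1]_122   read 1 → write _, move ←, go to p3
p3 | _[1]__122   read 1 → write _, move ←, go to p1
p1 | [_]___122
No transition is defined for (p1, _); M halts in state p1.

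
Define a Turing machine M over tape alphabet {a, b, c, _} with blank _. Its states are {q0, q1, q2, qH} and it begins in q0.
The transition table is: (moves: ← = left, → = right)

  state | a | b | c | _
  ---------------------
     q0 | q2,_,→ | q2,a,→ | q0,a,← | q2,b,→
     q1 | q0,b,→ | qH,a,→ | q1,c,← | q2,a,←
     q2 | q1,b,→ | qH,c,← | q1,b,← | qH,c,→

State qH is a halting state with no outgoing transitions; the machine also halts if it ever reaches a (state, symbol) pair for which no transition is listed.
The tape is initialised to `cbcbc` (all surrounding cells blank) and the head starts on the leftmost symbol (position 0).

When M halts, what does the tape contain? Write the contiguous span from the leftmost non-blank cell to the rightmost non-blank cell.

bbacbc

q0 | _[c]bcbc   read c → write a, move ←, go to q0
q0 | [_]abcbc   read _ → write b, move →, go to q2
q2 | b[a]bcbc   read a → write b, move →, go to q1
q1 | bb[b]cbc   read b → write a, move →, go to qH
qH | bba[c]bc
The non-blank tape span at halt is bbacbc.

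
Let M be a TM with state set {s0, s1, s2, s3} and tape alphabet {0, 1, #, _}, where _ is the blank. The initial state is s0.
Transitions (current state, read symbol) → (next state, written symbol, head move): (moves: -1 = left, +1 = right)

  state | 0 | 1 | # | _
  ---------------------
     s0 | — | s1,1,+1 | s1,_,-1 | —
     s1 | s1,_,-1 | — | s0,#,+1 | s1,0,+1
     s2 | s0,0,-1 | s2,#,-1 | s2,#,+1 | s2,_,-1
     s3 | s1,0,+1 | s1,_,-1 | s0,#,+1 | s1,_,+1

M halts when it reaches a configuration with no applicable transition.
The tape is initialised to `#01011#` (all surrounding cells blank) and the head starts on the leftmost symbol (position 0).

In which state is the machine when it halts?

s0 | __[#]01011#   read # → write _, move -1, go to s1
s1 | _[_]_01011#   read _ → write 0, move +1, go to s1
s1 | _0[_]01011#   read _ → write 0, move +1, go to s1
s1 | _00[0]1011#   read 0 → write _, move -1, go to s1
s1 | _0[0]_1011#   read 0 → write _, move -1, go to s1
s1 | _[0]__1011#   read 0 → write _, move -1, go to s1
s1 | [_]___1011#   read _ → write 0, move +1, go to s1
s1 | 0[_]__1011#   read _ → write 0, move +1, go to s1
s1 | 00[_]_1011#   read _ → write 0, move +1, go to s1
s1 | 000[_]1011#   read _ → write 0, move +1, go to s1
s1 | 0000[1]011#
No transition is defined for (s1, 1); M halts in state s1.

s1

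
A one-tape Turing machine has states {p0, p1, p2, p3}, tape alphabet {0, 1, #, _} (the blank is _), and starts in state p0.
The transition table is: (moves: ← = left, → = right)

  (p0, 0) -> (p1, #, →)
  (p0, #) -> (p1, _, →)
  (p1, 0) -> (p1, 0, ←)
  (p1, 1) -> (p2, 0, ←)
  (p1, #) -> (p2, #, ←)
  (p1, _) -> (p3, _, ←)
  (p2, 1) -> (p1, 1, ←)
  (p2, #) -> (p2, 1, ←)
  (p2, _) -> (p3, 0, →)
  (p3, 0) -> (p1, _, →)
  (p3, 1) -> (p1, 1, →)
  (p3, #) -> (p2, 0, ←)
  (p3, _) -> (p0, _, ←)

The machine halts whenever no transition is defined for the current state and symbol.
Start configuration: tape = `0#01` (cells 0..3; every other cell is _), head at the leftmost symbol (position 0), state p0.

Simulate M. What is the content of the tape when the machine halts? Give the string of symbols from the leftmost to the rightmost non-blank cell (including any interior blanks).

p0 | ____[0]#01   read 0 → write #, move →, go to p1
p1 | ____#[#]01   read # → write #, move ←, go to p2
p2 | ____[#]#01   read # → write 1, move ←, go to p2
p2 | ___[_]1#01   read _ → write 0, move →, go to p3
p3 | ___0[1]#01   read 1 → write 1, move →, go to p1
p1 | ___01[#]01   read # → write #, move ←, go to p2
p2 | ___0[1]#01   read 1 → write 1, move ←, go to p1
p1 | ___[0]1#01   read 0 → write 0, move ←, go to p1
p1 | __[_]01#01   read _ → write _, move ←, go to p3
p3 | _[_]_01#01   read _ → write _, move ←, go to p0
p0 | [_]__01#01
The non-blank tape span at halt is 01#01.

01#01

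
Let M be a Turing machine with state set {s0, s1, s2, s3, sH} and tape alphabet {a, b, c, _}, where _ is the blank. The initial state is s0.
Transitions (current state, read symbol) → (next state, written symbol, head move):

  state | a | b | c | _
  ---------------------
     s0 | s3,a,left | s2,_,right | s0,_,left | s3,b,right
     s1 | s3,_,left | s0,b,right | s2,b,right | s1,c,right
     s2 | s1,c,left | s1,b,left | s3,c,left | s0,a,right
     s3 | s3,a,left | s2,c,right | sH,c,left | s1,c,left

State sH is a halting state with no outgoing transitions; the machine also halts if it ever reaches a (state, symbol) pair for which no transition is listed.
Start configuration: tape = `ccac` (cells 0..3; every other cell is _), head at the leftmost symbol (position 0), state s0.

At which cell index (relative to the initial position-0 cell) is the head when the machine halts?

s0 | __[c]cac   read c → write _, move left, go to s0
s0 | _[_]_cac   read _ → write b, move right, go to s3
s3 | _b[_]cac   read _ → write c, move left, go to s1
s1 | _[b]ccac   read b → write b, move right, go to s0
s0 | _b[c]cac   read c → write _, move left, go to s0
s0 | _[b]_cac   read b → write _, move right, go to s2
s2 | __[_]cac   read _ → write a, move right, go to s0
s0 | __a[c]ac   read c → write _, move left, go to s0
s0 | __[a]_ac   read a → write a, move left, go to s3
s3 | _[_]a_ac   read _ → write c, move left, go to s1
s1 | [_]ca_ac   read _ → write c, move right, go to s1
s1 | c[c]a_ac   read c → write b, move right, go to s2
s2 | cb[a]_ac   read a → write c, move left, go to s1
s1 | c[b]c_ac   read b → write b, move right, go to s0
s0 | cb[c]_ac   read c → write _, move left, go to s0
s0 | c[b]__ac   read b → write _, move right, go to s2
s2 | c_[_]_ac   read _ → write a, move right, go to s0
s0 | c_a[_]ac   read _ → write b, move right, go to s3
s3 | c_ab[a]c   read a → write a, move left, go to s3
s3 | c_a[b]ac   read b → write c, move right, go to s2
s2 | c_ac[a]c   read a → write c, move left, go to s1
s1 | c_a[c]cc   read c → write b, move right, go to s2
s2 | c_ab[c]c   read c → write c, move left, go to s3
s3 | c_a[b]cc   read b → write c, move right, go to s2
s2 | c_ac[c]c   read c → write c, move left, go to s3
s3 | c_a[c]cc   read c → write c, move left, go to sH
sH | c_[a]ccc
At halt the head is at cell 0.

0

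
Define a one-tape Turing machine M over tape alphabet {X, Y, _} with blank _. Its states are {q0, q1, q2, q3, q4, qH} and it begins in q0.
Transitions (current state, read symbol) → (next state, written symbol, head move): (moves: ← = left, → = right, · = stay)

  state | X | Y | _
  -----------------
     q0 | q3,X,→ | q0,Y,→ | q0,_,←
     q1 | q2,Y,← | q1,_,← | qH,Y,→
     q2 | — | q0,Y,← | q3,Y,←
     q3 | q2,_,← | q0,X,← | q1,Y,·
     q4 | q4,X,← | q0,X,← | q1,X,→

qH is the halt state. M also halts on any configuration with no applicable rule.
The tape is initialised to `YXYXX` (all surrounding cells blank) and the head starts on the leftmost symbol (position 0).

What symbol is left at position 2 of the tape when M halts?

state=q0 head=0 tape=[Y]XYXX   (q0,Y)→(q0,Y,→)
state=q0 head=1 tape=Y[X]YXX   (q0,X)→(q3,X,→)
state=q3 head=2 tape=YX[Y]XX   (q3,Y)→(q0,X,←)
state=q0 head=1 tape=Y[X]XXX   (q0,X)→(q3,X,→)
state=q3 head=2 tape=YX[X]XX   (q3,X)→(q2,_,←)
state=q2 head=1 tape=Y[X]_XX
Cell 2 holds _ when M halts.

_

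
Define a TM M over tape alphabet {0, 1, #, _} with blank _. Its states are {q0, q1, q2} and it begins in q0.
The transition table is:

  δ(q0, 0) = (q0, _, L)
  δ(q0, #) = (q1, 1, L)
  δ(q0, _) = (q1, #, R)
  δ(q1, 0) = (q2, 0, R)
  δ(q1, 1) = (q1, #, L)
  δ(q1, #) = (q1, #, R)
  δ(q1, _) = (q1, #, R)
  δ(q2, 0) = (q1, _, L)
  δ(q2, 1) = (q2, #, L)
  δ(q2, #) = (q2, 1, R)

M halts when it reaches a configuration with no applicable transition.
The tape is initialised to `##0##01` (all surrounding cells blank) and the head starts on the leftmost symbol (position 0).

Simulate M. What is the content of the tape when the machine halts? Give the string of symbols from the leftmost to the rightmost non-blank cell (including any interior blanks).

###011_1

state=q0 head=0 tape=_[#]#0##01   (q0,#)→(q1,1,L)
state=q1 head=-1 tape=[_]1#0##01   (q1,_)→(q1,#,R)
state=q1 head=0 tape=#[1]#0##01   (q1,1)→(q1,#,L)
state=q1 head=-1 tape=[#]##0##01   (q1,#)→(q1,#,R)
state=q1 head=0 tape=#[#]#0##01   (q1,#)→(q1,#,R)
state=q1 head=1 tape=##[#]0##01   (q1,#)→(q1,#,R)
state=q1 head=2 tape=###[0]##01   (q1,0)→(q2,0,R)
state=q2 head=3 tape=###0[#]#01   (q2,#)→(q2,1,R)
state=q2 head=4 tape=###01[#]01   (q2,#)→(q2,1,R)
state=q2 head=5 tape=###011[0]1   (q2,0)→(q1,_,L)
state=q1 head=4 tape=###01[1]_1   (q1,1)→(q1,#,L)
state=q1 head=3 tape=###0[1]#_1   (q1,1)→(q1,#,L)
state=q1 head=2 tape=###[0]##_1   (q1,0)→(q2,0,R)
state=q2 head=3 tape=###0[#]#_1   (q2,#)→(q2,1,R)
state=q2 head=4 tape=###01[#]_1   (q2,#)→(q2,1,R)
state=q2 head=5 tape=###011[_]1
The non-blank tape span at halt is ###011_1.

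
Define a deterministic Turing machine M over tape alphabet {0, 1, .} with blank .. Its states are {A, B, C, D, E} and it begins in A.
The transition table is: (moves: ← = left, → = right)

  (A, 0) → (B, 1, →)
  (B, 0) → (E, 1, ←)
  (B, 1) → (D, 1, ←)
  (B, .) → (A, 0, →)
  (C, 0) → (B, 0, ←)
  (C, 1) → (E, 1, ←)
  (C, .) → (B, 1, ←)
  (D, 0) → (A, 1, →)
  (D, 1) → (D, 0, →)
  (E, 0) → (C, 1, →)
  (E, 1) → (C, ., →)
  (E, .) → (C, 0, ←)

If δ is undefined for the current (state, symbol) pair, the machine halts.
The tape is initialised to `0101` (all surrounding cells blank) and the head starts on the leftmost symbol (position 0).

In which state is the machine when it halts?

state=A head=0 tape=[0]101   (A,0)→(B,1,→)
state=B head=1 tape=1[1]01   (B,1)→(D,1,←)
state=D head=0 tape=[1]101   (D,1)→(D,0,→)
state=D head=1 tape=0[1]01   (D,1)→(D,0,→)
state=D head=2 tape=00[0]1   (D,0)→(A,1,→)
state=A head=3 tape=001[1]
No transition is defined for (A, 1); M halts in state A.

A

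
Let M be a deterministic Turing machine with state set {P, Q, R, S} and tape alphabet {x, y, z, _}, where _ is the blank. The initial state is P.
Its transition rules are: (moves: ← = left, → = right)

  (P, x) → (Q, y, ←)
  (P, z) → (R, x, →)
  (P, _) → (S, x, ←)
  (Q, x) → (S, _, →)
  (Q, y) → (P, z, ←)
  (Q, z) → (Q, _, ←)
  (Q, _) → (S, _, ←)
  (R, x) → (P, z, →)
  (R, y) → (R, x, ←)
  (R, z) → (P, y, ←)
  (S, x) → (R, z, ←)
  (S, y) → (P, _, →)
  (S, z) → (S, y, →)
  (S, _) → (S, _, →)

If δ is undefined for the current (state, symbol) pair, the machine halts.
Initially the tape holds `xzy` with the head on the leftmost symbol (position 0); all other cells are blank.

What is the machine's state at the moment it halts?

R

P | __[x]zy_   read x → write y, move ←, go to Q
Q | _[_]yzy_   read _ → write _, move ←, go to S
S | [_]_yzy_   read _ → write _, move →, go to S
S | _[_]yzy_   read _ → write _, move →, go to S
S | __[y]zy_   read y → write _, move →, go to P
P | ___[z]y_   read z → write x, move →, go to R
R | ___x[y]_   read y → write x, move ←, go to R
R | ___[x]x_   read x → write z, move →, go to P
P | ___z[x]_   read x → write y, move ←, go to Q
Q | ___[z]y_   read z → write _, move ←, go to Q
Q | __[_]_y_   read _ → write _, move ←, go to S
S | _[_]__y_   read _ → write _, move →, go to S
S | __[_]_y_   read _ → write _, move →, go to S
S | ___[_]y_   read _ → write _, move →, go to S
S | ____[y]_   read y → write _, move →, go to P
P | _____[_]   read _ → write x, move ←, go to S
S | ____[_]x   read _ → write _, move →, go to S
S | _____[x]   read x → write z, move ←, go to R
R | ____[_]z
No transition is defined for (R, _); M halts in state R.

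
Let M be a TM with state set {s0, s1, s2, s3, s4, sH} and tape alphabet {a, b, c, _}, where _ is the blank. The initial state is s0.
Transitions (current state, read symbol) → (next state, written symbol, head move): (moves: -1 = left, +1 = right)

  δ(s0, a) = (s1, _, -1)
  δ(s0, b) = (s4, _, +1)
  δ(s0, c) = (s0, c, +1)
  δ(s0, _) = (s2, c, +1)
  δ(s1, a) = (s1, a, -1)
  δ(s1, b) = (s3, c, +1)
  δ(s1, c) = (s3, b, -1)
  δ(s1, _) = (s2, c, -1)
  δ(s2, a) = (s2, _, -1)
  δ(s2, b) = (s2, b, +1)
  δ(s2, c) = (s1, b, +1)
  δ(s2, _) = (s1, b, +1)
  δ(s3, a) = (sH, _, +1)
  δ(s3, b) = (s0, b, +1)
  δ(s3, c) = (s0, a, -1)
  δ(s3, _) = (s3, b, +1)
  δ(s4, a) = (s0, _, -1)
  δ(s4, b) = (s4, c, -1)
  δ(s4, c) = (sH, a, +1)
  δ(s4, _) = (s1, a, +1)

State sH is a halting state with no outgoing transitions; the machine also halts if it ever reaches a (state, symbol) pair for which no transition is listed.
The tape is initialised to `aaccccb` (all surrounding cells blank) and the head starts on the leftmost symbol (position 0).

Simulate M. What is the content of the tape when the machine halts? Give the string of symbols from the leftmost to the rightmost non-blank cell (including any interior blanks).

state=s0 head=0 tape=__[a]accccb   (s0,a)→(s1,_,-1)
state=s1 head=-1 tape=_[_]_accccb   (s1,_)→(s2,c,-1)
state=s2 head=-2 tape=[_]c_accccb   (s2,_)→(s1,b,+1)
state=s1 head=-1 tape=b[c]_accccb   (s1,c)→(s3,b,-1)
state=s3 head=-2 tape=[b]b_accccb   (s3,b)→(s0,b,+1)
state=s0 head=-1 tape=b[b]_accccb   (s0,b)→(s4,_,+1)
state=s4 head=0 tape=b_[_]accccb   (s4,_)→(s1,a,+1)
state=s1 head=1 tape=b_a[a]ccccb   (s1,a)→(s1,a,-1)
state=s1 head=0 tape=b_[a]accccb   (s1,a)→(s1,a,-1)
state=s1 head=-1 tape=b[_]aaccccb   (s1,_)→(s2,c,-1)
state=s2 head=-2 tape=[b]caaccccb   (s2,b)→(s2,b,+1)
state=s2 head=-1 tape=b[c]aaccccb   (s2,c)→(s1,b,+1)
state=s1 head=0 tape=bb[a]accccb   (s1,a)→(s1,a,-1)
state=s1 head=-1 tape=b[b]aaccccb   (s1,b)→(s3,c,+1)
state=s3 head=0 tape=bc[a]accccb   (s3,a)→(sH,_,+1)
state=sH head=1 tape=bc_[a]ccccb
The non-blank tape span at halt is bc_accccb.

bc_accccb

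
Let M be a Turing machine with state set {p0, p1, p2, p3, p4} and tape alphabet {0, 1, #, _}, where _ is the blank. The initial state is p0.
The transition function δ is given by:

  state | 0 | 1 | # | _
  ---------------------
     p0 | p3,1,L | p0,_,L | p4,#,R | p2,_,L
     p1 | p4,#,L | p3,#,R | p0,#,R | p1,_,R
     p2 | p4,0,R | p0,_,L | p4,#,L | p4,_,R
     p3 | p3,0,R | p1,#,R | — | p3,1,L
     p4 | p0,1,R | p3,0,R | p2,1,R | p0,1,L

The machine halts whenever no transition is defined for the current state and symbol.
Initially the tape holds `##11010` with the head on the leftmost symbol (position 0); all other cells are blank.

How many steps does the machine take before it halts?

state=p0 head=0 tape=[#]#11010   (p0,#)→(p4,#,R)
state=p4 head=1 tape=#[#]11010   (p4,#)→(p2,1,R)
state=p2 head=2 tape=#1[1]1010   (p2,1)→(p0,_,L)
state=p0 head=1 tape=#[1]_1010   (p0,1)→(p0,_,L)
state=p0 head=0 tape=[#]__1010   (p0,#)→(p4,#,R)
state=p4 head=1 tape=#[_]_1010   (p4,_)→(p0,1,L)
state=p0 head=0 tape=[#]1_1010   (p0,#)→(p4,#,R)
state=p4 head=1 tape=#[1]_1010   (p4,1)→(p3,0,R)
state=p3 head=2 tape=#0[_]1010   (p3,_)→(p3,1,L)
state=p3 head=1 tape=#[0]11010   (p3,0)→(p3,0,R)
state=p3 head=2 tape=#0[1]1010   (p3,1)→(p1,#,R)
state=p1 head=3 tape=#0#[1]010   (p1,1)→(p3,#,R)
state=p3 head=4 tape=#0##[0]10   (p3,0)→(p3,0,R)
state=p3 head=5 tape=#0##0[1]0   (p3,1)→(p1,#,R)
state=p1 head=6 tape=#0##0#[0]   (p1,0)→(p4,#,L)
state=p4 head=5 tape=#0##0[#]#   (p4,#)→(p2,1,R)
state=p2 head=6 tape=#0##01[#]   (p2,#)→(p4,#,L)
state=p4 head=5 tape=#0##0[1]#   (p4,1)→(p3,0,R)
state=p3 head=6 tape=#0##00[#]
M halts after 18 transitions.

18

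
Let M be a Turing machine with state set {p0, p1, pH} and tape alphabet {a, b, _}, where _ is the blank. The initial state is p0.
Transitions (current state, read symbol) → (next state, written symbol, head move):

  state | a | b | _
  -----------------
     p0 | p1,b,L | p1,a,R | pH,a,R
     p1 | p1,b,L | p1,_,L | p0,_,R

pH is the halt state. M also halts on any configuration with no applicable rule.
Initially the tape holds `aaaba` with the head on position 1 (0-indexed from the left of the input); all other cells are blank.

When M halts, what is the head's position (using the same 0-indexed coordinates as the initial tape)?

state=p0 head=1 tape=_a[a]aba___   (p0,a)→(p1,b,L)
state=p1 head=0 tape=_[a]baba___   (p1,a)→(p1,b,L)
state=p1 head=-1 tape=[_]bbaba___   (p1,_)→(p0,_,R)
state=p0 head=0 tape=_[b]baba___   (p0,b)→(p1,a,R)
state=p1 head=1 tape=_a[b]aba___   (p1,b)→(p1,_,L)
state=p1 head=0 tape=_[a]_aba___   (p1,a)→(p1,b,L)
state=p1 head=-1 tape=[_]b_aba___   (p1,_)→(p0,_,R)
state=p0 head=0 tape=_[b]_aba___   (p0,b)→(p1,a,R)
state=p1 head=1 tape=_a[_]aba___   (p1,_)→(p0,_,R)
state=p0 head=2 tape=_a_[a]ba___   (p0,a)→(p1,b,L)
state=p1 head=1 tape=_a[_]bba___   (p1,_)→(p0,_,R)
state=p0 head=2 tape=_a_[b]ba___   (p0,b)→(p1,a,R)
state=p1 head=3 tape=_a_a[b]a___   (p1,b)→(p1,_,L)
state=p1 head=2 tape=_a_[a]_a___   (p1,a)→(p1,b,L)
state=p1 head=1 tape=_a[_]b_a___   (p1,_)→(p0,_,R)
state=p0 head=2 tape=_a_[b]_a___   (p0,b)→(p1,a,R)
state=p1 head=3 tape=_a_a[_]a___   (p1,_)→(p0,_,R)
state=p0 head=4 tape=_a_a_[a]___   (p0,a)→(p1,b,L)
state=p1 head=3 tape=_a_a[_]b___   (p1,_)→(p0,_,R)
state=p0 head=4 tape=_a_a_[b]___   (p0,b)→(p1,a,R)
state=p1 head=5 tape=_a_a_a[_]__   (p1,_)→(p0,_,R)
state=p0 head=6 tape=_a_a_a_[_]_   (p0,_)→(pH,a,R)
state=pH head=7 tape=_a_a_a_a[_]
At halt the head is at cell 7.

7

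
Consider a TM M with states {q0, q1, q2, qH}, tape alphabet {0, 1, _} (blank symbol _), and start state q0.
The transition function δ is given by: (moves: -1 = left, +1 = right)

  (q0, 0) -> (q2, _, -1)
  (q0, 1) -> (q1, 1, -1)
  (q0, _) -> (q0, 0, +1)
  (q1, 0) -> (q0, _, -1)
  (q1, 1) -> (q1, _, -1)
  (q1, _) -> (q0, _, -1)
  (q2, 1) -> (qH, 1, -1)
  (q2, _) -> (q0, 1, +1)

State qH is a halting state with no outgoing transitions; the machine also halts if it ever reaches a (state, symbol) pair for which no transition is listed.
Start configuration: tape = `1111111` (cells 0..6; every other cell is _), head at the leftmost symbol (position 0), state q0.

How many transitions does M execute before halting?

state=q0 head=0 tape=____[1]111111   (q0,1)→(q1,1,-1)
state=q1 head=-1 tape=___[_]1111111   (q1,_)→(q0,_,-1)
state=q0 head=-2 tape=__[_]_1111111   (q0,_)→(q0,0,+1)
state=q0 head=-1 tape=__0[_]1111111   (q0,_)→(q0,0,+1)
state=q0 head=0 tape=__00[1]111111   (q0,1)→(q1,1,-1)
state=q1 head=-1 tape=__0[0]1111111   (q1,0)→(q0,_,-1)
state=q0 head=-2 tape=__[0]_1111111   (q0,0)→(q2,_,-1)
state=q2 head=-3 tape=_[_]__1111111   (q2,_)→(q0,1,+1)
state=q0 head=-2 tape=_1[_]_1111111   (q0,_)→(q0,0,+1)
state=q0 head=-1 tape=_10[_]1111111   (q0,_)→(q0,0,+1)
state=q0 head=0 tape=_100[1]111111   (q0,1)→(q1,1,-1)
state=q1 head=-1 tape=_10[0]1111111   (q1,0)→(q0,_,-1)
state=q0 head=-2 tape=_1[0]_1111111   (q0,0)→(q2,_,-1)
state=q2 head=-3 tape=_[1]__1111111   (q2,1)→(qH,1,-1)
state=qH head=-4 tape=[_]1__1111111
M halts after 14 transitions.

14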